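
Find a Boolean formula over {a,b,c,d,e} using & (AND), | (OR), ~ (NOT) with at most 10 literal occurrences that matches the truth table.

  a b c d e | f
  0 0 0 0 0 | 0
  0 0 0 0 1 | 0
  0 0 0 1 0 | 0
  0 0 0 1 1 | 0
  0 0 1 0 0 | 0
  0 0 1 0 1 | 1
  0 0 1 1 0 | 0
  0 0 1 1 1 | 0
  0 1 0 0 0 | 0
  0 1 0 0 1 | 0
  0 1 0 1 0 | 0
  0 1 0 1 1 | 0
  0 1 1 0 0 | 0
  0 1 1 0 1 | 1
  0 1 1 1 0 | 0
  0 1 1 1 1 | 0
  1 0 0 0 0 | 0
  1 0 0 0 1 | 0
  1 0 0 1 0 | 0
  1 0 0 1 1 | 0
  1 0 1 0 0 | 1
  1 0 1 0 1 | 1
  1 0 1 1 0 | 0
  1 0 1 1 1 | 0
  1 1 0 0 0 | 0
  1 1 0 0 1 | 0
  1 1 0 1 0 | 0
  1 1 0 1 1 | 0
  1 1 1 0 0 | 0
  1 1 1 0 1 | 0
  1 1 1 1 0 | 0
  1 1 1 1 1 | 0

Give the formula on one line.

  ~b = 11111111000000001111111100000000
  (a & ~b) = 00000000000000001111111100000000
  ~a = 11111111111111110000000000000000
  ((a & ~b) | ~a) = 11111111111111111111111100000000
  (e | a) = 01010101010101011111111111111111
  ~d = 11001100110011001100110011001100
  ((e | a) & ~d) = 01000100010001001100110011001100
  (c & ((e | a) & ~d)) = 00000100000001000000110000001100
  (((a & ~b) | ~a) & (c & ((e | a) & ~d))) = 00000100000001000000110000000000

(((a & ~b) | ~a) & (c & ((e | a) & ~d)))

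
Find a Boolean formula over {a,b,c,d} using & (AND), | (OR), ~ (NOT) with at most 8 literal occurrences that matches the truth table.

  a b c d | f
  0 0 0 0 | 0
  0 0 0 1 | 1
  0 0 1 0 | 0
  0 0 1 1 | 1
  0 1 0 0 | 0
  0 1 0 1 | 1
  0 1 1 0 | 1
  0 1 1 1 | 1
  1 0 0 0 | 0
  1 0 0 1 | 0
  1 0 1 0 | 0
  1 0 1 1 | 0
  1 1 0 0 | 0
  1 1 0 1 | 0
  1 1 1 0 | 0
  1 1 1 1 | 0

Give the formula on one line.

  (d | c) = 0111011101110111
  ~a = 1111111100000000
  ((d | c) & ~a) = 0111011100000000
  ~c = 1100110011001100
  (~a & b) = 0000111100000000
  (~c | (~a & b)) = 1100111111001100
  ((~c | (~a & b)) | d) = 1101111111011101
  (((d | c) & ~a) & ((~c | (~a & b)) | d)) = 0101011100000000

(((d | c) & ~a) & ((~c | (~a & b)) | d))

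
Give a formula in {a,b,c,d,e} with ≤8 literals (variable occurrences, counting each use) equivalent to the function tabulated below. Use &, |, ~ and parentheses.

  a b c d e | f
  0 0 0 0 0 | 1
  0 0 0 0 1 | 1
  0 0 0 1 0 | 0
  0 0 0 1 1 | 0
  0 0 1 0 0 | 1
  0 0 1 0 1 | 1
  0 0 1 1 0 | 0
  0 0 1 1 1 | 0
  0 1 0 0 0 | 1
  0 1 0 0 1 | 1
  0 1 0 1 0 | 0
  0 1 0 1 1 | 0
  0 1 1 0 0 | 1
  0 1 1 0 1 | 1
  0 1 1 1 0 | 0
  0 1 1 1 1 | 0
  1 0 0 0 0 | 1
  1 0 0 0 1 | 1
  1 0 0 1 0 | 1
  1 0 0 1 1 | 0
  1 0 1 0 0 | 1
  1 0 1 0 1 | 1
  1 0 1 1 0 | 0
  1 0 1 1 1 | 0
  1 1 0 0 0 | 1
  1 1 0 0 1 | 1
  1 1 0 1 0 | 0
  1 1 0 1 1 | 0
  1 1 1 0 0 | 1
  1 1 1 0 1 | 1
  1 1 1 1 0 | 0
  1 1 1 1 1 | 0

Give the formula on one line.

((~d & (b | c)) | ((~d | (a & ~e)) & (~b & ~c)))

  ~d = 11001100110011001100110011001100
  (b | c) = 00001111111111110000111111111111
  (~d & (b | c)) = 00001100110011000000110011001100
  ~e = 10101010101010101010101010101010
  (a & ~e) = 00000000000000001010101010101010
  (~d | (a & ~e)) = 11001100110011001110111011101110
  ~b = 11111111000000001111111100000000
  ~c = 11110000111100001111000011110000
  (~b & ~c) = 11110000000000001111000000000000
  ((~d | (a & ~e)) & (~b & ~c)) = 11000000000000001110000000000000
  ((~d & (b | c)) | ((~d | (a & ~e)) & (~b & ~c))) = 11001100110011001110110011001100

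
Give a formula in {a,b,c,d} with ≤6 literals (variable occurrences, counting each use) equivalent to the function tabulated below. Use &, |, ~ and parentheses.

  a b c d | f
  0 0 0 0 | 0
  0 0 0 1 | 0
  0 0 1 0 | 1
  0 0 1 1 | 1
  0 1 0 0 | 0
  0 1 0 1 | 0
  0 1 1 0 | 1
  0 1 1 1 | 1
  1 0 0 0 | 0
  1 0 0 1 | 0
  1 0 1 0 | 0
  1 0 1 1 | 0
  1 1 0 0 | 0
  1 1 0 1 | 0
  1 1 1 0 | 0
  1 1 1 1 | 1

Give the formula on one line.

  (b & d) = 0000010100000101
  ~a = 1111111100000000
  ((b & d) | ~a) = 1111111100000101
  (c & ((b & d) | ~a)) = 0011001100000001

(c & ((b & d) | ~a))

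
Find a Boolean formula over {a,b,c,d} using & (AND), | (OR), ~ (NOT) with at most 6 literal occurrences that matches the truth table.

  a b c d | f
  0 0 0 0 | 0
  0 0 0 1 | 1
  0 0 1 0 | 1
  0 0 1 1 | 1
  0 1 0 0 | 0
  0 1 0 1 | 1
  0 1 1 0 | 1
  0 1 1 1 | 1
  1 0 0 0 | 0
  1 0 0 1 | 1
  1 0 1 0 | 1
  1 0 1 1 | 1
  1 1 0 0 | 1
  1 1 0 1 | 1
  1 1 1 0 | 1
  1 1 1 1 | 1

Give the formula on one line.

  ~d = 1010101010101010
  (b & ~d) = 0000101000001010
  (a & (b & ~d)) = 0000000000001010
  (c | d) = 0111011101110111
  ((a & (b & ~d)) | (c | d)) = 0111011101111111

((a & (b & ~d)) | (c | d))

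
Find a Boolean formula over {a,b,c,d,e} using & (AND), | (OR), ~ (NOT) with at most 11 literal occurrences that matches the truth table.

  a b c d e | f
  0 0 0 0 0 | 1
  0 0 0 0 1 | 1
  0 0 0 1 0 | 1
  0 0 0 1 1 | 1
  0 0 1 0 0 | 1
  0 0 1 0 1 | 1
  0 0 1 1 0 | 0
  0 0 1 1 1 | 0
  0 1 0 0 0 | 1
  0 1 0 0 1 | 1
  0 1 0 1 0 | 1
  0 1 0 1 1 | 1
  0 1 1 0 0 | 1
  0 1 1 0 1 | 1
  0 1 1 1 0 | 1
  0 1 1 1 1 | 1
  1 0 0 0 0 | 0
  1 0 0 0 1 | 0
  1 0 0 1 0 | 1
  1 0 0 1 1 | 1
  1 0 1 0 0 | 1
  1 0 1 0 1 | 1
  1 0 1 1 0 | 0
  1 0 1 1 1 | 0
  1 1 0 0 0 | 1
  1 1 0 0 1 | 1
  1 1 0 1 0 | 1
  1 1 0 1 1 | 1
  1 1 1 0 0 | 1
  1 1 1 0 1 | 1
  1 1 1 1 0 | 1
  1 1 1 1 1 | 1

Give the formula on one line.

((b | ((~a & ~d) & ~b)) | ((d | (b | c)) & (~c | ~d)))

  ~a = 11111111111111110000000000000000
  ~d = 11001100110011001100110011001100
  (~a & ~d) = 11001100110011000000000000000000
  ~b = 11111111000000001111111100000000
  ((~a & ~d) & ~b) = 11001100000000000000000000000000
  (b | ((~a & ~d) & ~b)) = 11001100111111110000000011111111
  (b | c) = 00001111111111110000111111111111
  (d | (b | c)) = 00111111111111110011111111111111
  ~c = 11110000111100001111000011110000
  (~c | ~d) = 11111100111111001111110011111100
  ((d | (b | c)) & (~c | ~d)) = 00111100111111000011110011111100
  ((b | ((~a & ~d) & ~b)) | ((d | (b | c)) & (~c | ~d))) = 11111100111111110011110011111111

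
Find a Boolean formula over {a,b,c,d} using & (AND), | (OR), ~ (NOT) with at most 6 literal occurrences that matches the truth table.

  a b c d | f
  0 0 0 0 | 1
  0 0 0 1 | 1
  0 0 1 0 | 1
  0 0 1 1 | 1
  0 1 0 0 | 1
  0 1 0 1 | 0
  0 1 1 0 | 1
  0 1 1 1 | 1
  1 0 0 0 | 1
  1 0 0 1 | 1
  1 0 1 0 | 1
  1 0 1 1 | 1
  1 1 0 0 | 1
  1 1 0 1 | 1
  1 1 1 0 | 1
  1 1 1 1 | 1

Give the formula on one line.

(a | ((~b | c) | (~d & b)))

  ~b = 1111000011110000
  (~b | c) = 1111001111110011
  ~d = 1010101010101010
  (~d & b) = 0000101000001010
  ((~b | c) | (~d & b)) = 1111101111111011
  (a | ((~b | c) | (~d & b))) = 1111101111111111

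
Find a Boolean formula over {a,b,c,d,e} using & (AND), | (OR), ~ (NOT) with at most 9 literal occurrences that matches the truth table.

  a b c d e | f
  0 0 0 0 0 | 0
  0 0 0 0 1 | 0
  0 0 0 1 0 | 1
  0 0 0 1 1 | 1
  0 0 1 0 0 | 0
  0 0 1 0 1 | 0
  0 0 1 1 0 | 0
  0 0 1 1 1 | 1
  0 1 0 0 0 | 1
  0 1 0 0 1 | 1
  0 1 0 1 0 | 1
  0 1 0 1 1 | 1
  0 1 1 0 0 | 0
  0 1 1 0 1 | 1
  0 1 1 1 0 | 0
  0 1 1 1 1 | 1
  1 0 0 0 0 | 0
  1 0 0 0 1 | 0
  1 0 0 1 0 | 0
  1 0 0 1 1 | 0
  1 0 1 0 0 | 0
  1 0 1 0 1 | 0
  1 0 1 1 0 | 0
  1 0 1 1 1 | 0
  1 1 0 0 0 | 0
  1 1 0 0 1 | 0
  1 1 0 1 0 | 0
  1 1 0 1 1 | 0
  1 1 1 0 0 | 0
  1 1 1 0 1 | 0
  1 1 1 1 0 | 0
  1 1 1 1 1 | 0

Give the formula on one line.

  ~a = 11111111111111110000000000000000
  (b & ~a) = 00000000111111110000000000000000
  (d | a) = 00110011001100111111111111111111
  ((b & ~a) | (d | a)) = 00110011111111111111111111111111
  (((b & ~a) | (d | a)) & ~a) = 00110011111111110000000000000000
  ~e = 10101010101010101010101010101010
  (~e & a) = 00000000000000001010101010101010
  ((~e & a) | e) = 01010101010101011111111111111111
  ~c = 11110000111100001111000011110000
  (((~e & a) | e) | ~c) = 11110101111101011111111111111111
  ((((b & ~a) | (d | a)) & ~a) & (((~e & a) | e) | ~c)) = 00110001111101010000000000000000

((((b & ~a) | (d | a)) & ~a) & (((~e & a) | e) | ~c))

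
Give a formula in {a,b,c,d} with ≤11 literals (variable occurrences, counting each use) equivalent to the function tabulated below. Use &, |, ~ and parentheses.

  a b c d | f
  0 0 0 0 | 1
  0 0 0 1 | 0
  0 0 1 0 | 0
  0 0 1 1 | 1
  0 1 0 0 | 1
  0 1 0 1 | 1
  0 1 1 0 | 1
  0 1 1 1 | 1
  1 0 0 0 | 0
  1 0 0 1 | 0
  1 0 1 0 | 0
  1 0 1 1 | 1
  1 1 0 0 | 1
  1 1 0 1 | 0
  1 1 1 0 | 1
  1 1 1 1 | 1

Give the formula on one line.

  ~a = 1111111100000000
  ~d = 1010101010101010
  (~a | ~d) = 1111111110101010
  (~a & ~d) = 1010101000000000
  (b | (~a & ~d)) = 1010111100001111
  ((~a | ~d) & (b | (~a & ~d))) = 1010111100001010
  ~c = 1100110011001100
  (((~a | ~d) & (b | (~a & ~d))) & ~c) = 1000110000001000
  (b | d) = 0101111101011111
  (c & (b | d)) = 0001001100010011
  ((((~a | ~d) & (b | (~a & ~d))) & ~c) | (c & (b | d))) = 1001111100011011

((((~a | ~d) & (b | (~a & ~d))) & ~c) | (c & (b | d)))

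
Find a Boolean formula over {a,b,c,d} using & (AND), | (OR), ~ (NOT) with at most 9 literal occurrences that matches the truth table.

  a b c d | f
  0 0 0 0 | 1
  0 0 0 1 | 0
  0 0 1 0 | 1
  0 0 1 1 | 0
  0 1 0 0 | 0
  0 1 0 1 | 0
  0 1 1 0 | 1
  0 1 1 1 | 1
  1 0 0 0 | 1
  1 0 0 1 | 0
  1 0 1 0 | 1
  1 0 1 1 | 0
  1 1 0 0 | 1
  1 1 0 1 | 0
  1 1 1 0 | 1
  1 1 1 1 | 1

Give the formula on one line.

  ~d = 1010101010101010
  ~b = 1111000011110000
  (~d & ~b) = 1010000010100000
  (c & b) = 0000001100000011
  ((~d & ~b) | (c & b)) = 1010001110100011
  ~a = 1111111100000000
  (~a | ~d) = 1111111110101010
  (a & (~a | ~d)) = 0000000010101010
  (((~d & ~b) | (c & b)) | (a & (~a | ~d))) = 1010001110101011

(((~d & ~b) | (c & b)) | (a & (~a | ~d)))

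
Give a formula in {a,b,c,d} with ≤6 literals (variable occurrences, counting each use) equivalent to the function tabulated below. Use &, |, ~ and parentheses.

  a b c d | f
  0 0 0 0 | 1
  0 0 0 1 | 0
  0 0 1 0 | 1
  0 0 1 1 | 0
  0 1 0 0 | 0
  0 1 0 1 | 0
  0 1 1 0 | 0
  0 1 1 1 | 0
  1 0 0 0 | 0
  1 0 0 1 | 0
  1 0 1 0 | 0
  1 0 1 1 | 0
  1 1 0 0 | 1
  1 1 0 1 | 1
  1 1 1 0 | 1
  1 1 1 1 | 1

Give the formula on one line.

((~b | a) & ((~d & ~a) | b))

  ~b = 1111000011110000
  (~b | a) = 1111000011111111
  ~d = 1010101010101010
  ~a = 1111111100000000
  (~d & ~a) = 1010101000000000
  ((~d & ~a) | b) = 1010111100001111
  ((~b | a) & ((~d & ~a) | b)) = 1010000000001111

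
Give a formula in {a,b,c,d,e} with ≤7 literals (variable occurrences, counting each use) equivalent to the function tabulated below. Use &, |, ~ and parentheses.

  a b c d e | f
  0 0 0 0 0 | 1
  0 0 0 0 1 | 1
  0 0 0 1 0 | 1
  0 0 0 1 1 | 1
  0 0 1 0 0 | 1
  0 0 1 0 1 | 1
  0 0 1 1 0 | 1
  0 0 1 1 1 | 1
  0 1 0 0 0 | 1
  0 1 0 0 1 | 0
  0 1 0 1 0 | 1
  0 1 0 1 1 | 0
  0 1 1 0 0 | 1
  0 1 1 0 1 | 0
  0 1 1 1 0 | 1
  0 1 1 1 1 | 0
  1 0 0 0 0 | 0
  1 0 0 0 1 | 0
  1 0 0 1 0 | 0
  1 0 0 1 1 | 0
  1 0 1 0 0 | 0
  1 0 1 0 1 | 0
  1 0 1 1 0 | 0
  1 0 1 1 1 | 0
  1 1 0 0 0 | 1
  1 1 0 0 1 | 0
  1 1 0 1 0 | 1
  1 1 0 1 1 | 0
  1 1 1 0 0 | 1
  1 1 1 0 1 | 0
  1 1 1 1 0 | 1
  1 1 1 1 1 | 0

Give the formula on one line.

  ~a = 11111111111111110000000000000000
  (~a | b) = 11111111111111110000000011111111
  ~e = 10101010101010101010101010101010
  ~b = 11111111000000001111111100000000
  (~e | ~b) = 11111111101010101111111110101010
  ((~a | b) & (~e | ~b)) = 11111111101010100000000010101010

((~a | b) & (~e | ~b))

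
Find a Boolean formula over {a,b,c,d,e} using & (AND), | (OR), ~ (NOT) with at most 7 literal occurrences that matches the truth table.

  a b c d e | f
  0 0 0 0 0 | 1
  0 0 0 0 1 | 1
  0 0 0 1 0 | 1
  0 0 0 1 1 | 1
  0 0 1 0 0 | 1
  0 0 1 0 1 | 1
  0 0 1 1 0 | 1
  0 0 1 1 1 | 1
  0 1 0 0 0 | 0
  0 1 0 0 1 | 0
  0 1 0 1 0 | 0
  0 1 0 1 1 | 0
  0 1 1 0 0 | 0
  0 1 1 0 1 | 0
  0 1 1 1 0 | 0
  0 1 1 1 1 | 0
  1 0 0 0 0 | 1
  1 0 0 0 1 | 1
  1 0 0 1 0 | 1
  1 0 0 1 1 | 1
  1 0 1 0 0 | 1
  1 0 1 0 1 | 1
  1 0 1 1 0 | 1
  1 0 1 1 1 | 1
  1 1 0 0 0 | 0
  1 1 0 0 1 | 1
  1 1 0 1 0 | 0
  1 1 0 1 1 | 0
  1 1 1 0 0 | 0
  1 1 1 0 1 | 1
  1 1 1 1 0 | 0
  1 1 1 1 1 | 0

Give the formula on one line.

(((e & ~d) & (a | ~b)) | ~b)

  ~d = 11001100110011001100110011001100
  (e & ~d) = 01000100010001000100010001000100
  ~b = 11111111000000001111111100000000
  (a | ~b) = 11111111000000001111111111111111
  ((e & ~d) & (a | ~b)) = 01000100000000000100010001000100
  (((e & ~d) & (a | ~b)) | ~b) = 11111111000000001111111101000100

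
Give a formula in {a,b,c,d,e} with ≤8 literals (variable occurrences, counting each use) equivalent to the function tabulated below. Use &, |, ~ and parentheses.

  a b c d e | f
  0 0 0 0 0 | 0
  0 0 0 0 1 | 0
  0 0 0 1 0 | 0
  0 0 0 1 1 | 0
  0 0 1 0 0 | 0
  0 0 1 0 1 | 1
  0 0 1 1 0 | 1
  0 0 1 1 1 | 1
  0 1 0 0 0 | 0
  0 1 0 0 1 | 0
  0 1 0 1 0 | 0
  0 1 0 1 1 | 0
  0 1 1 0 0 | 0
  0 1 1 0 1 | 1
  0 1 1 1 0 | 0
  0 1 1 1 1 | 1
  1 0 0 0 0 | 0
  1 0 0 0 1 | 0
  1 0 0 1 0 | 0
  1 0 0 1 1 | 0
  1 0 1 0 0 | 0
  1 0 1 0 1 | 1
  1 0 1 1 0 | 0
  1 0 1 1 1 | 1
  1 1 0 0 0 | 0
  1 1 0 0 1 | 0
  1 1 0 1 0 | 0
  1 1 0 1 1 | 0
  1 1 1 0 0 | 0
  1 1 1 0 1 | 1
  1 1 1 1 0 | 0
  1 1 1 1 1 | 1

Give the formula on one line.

((e & c) | (~b & (c & (~a & d))))

  (e & c) = 00000101000001010000010100000101
  ~b = 11111111000000001111111100000000
  ~a = 11111111111111110000000000000000
  (~a & d) = 00110011001100110000000000000000
  (c & (~a & d)) = 00000011000000110000000000000000
  (~b & (c & (~a & d))) = 00000011000000000000000000000000
  ((e & c) | (~b & (c & (~a & d)))) = 00000111000001010000010100000101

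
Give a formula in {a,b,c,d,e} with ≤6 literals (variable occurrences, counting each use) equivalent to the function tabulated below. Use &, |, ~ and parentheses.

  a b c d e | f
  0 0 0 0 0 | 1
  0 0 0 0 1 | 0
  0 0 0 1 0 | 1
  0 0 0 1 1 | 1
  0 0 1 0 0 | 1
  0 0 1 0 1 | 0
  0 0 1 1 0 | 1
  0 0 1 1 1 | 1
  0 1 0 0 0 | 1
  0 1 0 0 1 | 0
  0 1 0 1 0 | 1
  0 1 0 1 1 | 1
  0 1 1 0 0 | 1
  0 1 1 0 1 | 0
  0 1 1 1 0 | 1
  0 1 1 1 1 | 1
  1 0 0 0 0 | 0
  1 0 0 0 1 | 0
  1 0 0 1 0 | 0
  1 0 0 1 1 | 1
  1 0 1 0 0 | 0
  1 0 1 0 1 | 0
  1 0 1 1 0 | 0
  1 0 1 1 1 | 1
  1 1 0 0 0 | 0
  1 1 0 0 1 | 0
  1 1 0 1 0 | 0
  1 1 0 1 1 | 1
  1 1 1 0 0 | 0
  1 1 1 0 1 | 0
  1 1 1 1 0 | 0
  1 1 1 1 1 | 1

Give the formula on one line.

  ~a = 11111111111111110000000000000000
  ~e = 10101010101010101010101010101010
  (~a & ~e) = 10101010101010100000000000000000
  (e & d) = 00010001000100010001000100010001
  ((~a & ~e) | (e & d)) = 10111011101110110001000100010001

((~a & ~e) | (e & d))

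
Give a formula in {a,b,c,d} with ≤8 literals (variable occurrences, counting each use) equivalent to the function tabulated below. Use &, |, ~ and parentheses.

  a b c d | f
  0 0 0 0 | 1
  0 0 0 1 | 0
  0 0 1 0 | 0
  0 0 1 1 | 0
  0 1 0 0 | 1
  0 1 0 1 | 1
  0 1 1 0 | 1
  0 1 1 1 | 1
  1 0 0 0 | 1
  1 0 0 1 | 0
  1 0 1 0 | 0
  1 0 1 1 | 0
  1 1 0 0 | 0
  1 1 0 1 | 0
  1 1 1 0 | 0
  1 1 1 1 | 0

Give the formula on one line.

  ~b = 1111000011110000
  ~d = 1010101010101010
  (~b & ~d) = 1010000010100000
  ~a = 1111111100000000
  ((~b & ~d) | ~a) = 1111111110100000
  ~c = 1100110011001100
  (~d & ~c) = 1000100010001000
  ((~d & ~c) | b) = 1000111110001111
  (((~b & ~d) | ~a) & ((~d & ~c) | b)) = 1000111110000000

(((~b & ~d) | ~a) & ((~d & ~c) | b))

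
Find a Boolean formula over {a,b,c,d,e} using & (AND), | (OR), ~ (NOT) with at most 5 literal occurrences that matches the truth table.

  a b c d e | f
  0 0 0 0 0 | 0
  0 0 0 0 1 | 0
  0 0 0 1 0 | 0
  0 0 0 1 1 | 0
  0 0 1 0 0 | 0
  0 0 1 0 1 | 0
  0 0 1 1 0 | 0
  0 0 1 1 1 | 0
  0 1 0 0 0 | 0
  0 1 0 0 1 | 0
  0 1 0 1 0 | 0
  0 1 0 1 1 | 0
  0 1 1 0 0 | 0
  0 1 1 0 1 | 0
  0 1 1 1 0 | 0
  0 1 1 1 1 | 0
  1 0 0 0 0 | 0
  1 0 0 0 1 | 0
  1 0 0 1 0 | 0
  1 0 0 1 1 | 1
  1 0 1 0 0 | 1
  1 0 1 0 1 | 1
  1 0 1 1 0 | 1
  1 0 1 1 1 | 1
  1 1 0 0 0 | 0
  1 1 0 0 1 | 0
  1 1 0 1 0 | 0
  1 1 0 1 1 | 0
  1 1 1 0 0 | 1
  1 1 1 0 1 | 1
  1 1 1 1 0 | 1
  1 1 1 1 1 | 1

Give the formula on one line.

(a & (c | ((~b & e) & d)))

  ~b = 11111111000000001111111100000000
  (~b & e) = 01010101000000000101010100000000
  ((~b & e) & d) = 00010001000000000001000100000000
  (c | ((~b & e) & d)) = 00011111000011110001111100001111
  (a & (c | ((~b & e) & d))) = 00000000000000000001111100001111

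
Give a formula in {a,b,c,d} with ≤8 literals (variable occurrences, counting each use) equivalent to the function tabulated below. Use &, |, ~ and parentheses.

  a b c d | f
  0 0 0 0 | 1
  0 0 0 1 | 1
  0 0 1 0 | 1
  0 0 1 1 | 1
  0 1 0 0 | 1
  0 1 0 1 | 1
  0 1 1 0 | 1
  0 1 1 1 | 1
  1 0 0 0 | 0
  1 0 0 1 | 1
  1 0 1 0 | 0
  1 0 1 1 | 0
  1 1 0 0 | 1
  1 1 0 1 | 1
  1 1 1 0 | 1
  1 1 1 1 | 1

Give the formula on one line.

  ~a = 1111111100000000
  (b | ~a) = 1111111100001111
  (d | (b | ~a)) = 1111111101011111
  ~c = 1100110011001100
  ~d = 1010101010101010
  (~c | ~d) = 1110111011101110
  ((d | (b | ~a)) & (~c | ~d)) = 1110111001001110
  ((b | ~a) | ((d | (b | ~a)) & (~c | ~d))) = 1111111101001111

((b | ~a) | ((d | (b | ~a)) & (~c | ~d)))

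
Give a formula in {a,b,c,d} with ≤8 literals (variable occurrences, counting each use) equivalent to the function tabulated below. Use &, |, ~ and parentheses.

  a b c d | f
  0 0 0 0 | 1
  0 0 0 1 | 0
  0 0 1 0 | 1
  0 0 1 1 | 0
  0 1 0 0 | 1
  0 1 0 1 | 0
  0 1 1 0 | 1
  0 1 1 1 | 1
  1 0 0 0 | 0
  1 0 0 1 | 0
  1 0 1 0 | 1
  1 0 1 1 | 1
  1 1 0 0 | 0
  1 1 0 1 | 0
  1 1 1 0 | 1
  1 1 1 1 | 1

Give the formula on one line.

  ~a = 1111111100000000
  (d | ~a) = 1111111101010101
  ~d = 1010101010101010
  ((d | ~a) & ~d) = 1010101000000000
  (c & a) = 0000000000110011
  (b | (c & a)) = 0000111100111111
  (c & (b | (c & a))) = 0000001100110011
  (((d | ~a) & ~d) | (c & (b | (c & a)))) = 1010101100110011

(((d | ~a) & ~d) | (c & (b | (c & a))))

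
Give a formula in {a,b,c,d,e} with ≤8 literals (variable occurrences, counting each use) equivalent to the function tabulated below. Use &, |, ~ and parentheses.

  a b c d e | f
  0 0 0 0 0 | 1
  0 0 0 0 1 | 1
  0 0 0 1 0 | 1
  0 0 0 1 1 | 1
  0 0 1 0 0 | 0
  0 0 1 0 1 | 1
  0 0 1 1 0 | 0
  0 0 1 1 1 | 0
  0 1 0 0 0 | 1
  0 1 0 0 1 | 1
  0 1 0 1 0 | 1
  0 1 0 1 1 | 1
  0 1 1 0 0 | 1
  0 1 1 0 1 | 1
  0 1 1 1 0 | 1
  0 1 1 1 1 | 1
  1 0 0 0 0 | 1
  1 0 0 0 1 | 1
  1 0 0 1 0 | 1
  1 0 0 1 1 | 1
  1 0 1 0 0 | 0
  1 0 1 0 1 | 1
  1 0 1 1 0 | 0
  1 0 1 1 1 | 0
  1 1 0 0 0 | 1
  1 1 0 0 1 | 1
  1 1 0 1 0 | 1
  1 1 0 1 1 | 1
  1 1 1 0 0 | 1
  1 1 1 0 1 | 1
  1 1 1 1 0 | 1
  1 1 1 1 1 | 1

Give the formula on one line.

((((a | c) & (~d | b)) & (b | (e & ~d))) | ~c)

  (a | c) = 00001111000011111111111111111111
  ~d = 11001100110011001100110011001100
  (~d | b) = 11001100111111111100110011111111
  ((a | c) & (~d | b)) = 00001100000011111100110011111111
  (e & ~d) = 01000100010001000100010001000100
  (b | (e & ~d)) = 01000100111111110100010011111111
  (((a | c) & (~d | b)) & (b | (e & ~d))) = 00000100000011110100010011111111
  ~c = 11110000111100001111000011110000
  ((((a | c) & (~d | b)) & (b | (e & ~d))) | ~c) = 11110100111111111111010011111111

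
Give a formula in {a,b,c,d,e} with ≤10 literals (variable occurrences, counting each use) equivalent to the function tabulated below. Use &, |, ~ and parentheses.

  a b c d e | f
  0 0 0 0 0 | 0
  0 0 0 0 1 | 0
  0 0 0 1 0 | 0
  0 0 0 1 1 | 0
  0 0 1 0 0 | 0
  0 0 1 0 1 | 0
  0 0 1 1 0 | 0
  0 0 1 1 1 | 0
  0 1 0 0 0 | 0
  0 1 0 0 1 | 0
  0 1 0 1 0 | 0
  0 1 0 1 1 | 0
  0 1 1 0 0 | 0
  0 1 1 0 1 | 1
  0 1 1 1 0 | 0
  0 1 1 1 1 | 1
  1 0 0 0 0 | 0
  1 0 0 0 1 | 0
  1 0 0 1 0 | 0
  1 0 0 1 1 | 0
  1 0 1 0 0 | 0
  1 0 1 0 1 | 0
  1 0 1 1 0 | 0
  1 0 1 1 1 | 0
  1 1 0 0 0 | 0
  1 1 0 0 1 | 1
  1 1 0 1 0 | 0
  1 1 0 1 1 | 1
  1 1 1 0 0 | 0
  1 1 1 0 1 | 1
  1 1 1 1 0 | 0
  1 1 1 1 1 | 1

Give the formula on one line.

  (c | a) = 00001111000011111111111111111111
  (e & (c | a)) = 00000101000001010101010101010101
  ~a = 11111111111111110000000000000000
  ~b = 11111111000000001111111100000000
  (e | ~b) = 11111111010101011111111101010101
  ((e | ~b) | c) = 11111111010111111111111101011111
  (~a | ((e | ~b) | c)) = 11111111111111111111111101011111
  ((~a | ((e | ~b) | c)) & b) = 00000000111111110000000001011111
  ((e & (c | a)) & ((~a | ((e | ~b) | c)) & b)) = 00000000000001010000000001010101

((e & (c | a)) & ((~a | ((e | ~b) | c)) & b))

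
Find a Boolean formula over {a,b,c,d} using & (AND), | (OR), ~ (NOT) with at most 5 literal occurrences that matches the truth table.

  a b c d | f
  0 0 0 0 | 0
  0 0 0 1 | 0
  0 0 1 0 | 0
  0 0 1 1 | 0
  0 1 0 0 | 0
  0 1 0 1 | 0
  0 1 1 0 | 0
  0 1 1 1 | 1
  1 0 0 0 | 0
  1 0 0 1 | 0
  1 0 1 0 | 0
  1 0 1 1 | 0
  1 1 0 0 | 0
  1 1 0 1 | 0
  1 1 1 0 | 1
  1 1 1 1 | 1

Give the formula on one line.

  (d | a) = 0101010111111111
  (c & b) = 0000001100000011
  ((d | a) & (c & b)) = 0000000100000011

((d | a) & (c & b))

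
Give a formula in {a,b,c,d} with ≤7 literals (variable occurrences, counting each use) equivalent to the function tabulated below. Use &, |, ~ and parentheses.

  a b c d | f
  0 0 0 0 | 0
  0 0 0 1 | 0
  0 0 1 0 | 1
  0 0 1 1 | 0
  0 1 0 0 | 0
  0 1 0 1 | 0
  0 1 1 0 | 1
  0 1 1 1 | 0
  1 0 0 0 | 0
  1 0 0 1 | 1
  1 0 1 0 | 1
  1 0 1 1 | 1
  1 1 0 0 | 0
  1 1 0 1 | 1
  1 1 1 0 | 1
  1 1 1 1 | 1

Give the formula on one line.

  (a & d) = 0000000001010101
  ~d = 1010101010101010
  (c & ~d) = 0010001000100010
  ((a & d) | (c & ~d)) = 0010001001110111

((a & d) | (c & ~d))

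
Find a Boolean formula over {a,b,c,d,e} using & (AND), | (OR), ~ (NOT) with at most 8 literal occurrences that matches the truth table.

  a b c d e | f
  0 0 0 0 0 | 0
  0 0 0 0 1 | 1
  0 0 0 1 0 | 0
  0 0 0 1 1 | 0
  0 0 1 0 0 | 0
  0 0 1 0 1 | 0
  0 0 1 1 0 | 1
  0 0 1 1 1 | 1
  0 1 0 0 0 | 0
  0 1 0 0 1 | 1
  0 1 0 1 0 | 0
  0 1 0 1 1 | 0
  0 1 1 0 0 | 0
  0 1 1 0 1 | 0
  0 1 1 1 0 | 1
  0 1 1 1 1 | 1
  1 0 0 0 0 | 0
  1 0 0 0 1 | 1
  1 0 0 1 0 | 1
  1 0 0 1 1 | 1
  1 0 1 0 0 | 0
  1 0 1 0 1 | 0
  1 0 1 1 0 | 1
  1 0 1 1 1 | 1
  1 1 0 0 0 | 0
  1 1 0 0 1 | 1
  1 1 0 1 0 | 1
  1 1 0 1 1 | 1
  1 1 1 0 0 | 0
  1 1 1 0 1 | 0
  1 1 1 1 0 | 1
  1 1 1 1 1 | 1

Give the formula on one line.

  ~c = 11110000111100001111000011110000
  (~c & d) = 00110000001100000011000000110000
  ((~c & d) & a) = 00000000000000000011000000110000
  (d & c) = 00000011000000110000001100000011
  ~d = 11001100110011001100110011001100
  (~d & e) = 01000100010001000100010001000100
  (~c & (~d & e)) = 01000000010000000100000001000000
  ((d & c) | (~c & (~d & e))) = 01000011010000110100001101000011
  (((~c & d) & a) | ((d & c) | (~c & (~d & e)))) = 01000011010000110111001101110011

(((~c & d) & a) | ((d & c) | (~c & (~d & e))))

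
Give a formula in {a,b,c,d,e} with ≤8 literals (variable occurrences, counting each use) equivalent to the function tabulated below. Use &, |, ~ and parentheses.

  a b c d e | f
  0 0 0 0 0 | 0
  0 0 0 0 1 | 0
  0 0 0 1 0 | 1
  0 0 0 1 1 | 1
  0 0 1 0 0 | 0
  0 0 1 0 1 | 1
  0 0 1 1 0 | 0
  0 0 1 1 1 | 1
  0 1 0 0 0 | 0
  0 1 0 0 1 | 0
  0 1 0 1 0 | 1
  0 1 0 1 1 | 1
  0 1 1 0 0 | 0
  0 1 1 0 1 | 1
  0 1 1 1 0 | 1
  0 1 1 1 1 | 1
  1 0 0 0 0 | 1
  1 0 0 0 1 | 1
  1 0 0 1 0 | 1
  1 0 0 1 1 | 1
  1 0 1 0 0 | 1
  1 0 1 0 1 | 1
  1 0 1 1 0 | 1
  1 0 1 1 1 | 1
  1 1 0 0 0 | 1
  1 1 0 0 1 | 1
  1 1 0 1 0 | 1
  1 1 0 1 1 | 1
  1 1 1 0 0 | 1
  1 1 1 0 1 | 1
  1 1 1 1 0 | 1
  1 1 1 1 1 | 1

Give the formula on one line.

  (e & c) = 00000101000001010000010100000101
  ~e = 10101010101010101010101010101010
  (b & ~e) = 00000000101010100000000010101010
  (d & (b & ~e)) = 00000000001000100000000000100010
  ((e & c) | (d & (b & ~e))) = 00000101001001110000010100100111
  ~c = 11110000111100001111000011110000
  (d & ~c) = 00110000001100000011000000110000
  ((d & ~c) | a) = 00110000001100001111111111111111
  (((e & c) | (d & (b & ~e))) | ((d & ~c) | a)) = 00110101001101111111111111111111

(((e & c) | (d & (b & ~e))) | ((d & ~c) | a))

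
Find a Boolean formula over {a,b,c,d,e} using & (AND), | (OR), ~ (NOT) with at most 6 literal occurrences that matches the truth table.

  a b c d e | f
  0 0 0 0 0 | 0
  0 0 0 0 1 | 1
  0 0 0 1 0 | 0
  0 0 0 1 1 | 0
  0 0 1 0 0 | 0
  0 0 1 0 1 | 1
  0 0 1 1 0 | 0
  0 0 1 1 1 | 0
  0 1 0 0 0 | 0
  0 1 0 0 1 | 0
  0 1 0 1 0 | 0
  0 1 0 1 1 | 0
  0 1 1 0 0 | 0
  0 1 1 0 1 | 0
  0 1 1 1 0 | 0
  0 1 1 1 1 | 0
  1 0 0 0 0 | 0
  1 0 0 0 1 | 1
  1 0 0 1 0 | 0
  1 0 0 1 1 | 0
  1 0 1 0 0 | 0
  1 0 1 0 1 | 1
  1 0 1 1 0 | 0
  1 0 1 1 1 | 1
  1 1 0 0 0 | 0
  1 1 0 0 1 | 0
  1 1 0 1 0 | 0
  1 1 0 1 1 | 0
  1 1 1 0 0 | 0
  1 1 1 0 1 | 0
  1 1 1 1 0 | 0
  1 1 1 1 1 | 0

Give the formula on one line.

((e & ~b) & (~d | (a & c)))

  ~b = 11111111000000001111111100000000
  (e & ~b) = 01010101000000000101010100000000
  ~d = 11001100110011001100110011001100
  (a & c) = 00000000000000000000111100001111
  (~d | (a & c)) = 11001100110011001100111111001111
  ((e & ~b) & (~d | (a & c))) = 01000100000000000100010100000000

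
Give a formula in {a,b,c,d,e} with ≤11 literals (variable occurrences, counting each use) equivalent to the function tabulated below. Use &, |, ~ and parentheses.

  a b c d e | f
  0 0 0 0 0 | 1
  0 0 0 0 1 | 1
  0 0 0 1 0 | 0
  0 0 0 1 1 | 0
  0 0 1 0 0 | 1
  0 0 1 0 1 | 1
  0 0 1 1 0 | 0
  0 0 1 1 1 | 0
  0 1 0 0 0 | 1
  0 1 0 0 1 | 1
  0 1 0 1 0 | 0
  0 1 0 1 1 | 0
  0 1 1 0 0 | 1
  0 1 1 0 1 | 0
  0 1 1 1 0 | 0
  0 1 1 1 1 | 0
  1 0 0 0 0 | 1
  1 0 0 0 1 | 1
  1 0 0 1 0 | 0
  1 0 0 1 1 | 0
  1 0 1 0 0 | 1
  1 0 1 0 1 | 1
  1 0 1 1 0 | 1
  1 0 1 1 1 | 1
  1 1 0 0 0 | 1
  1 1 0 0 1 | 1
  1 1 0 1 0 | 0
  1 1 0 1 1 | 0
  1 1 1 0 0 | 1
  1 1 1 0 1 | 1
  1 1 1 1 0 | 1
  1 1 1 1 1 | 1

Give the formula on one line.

(((~b | a) | (~c | (~a & (d | ~e)))) & ((a & c) | ~d))

  ~b = 11111111000000001111111100000000
  (~b | a) = 11111111000000001111111111111111
  ~c = 11110000111100001111000011110000
  ~a = 11111111111111110000000000000000
  ~e = 10101010101010101010101010101010
  (d | ~e) = 10111011101110111011101110111011
  (~a & (d | ~e)) = 10111011101110110000000000000000
  (~c | (~a & (d | ~e))) = 11111011111110111111000011110000
  ((~b | a) | (~c | (~a & (d | ~e)))) = 11111111111110111111111111111111
  (a & c) = 00000000000000000000111100001111
  ~d = 11001100110011001100110011001100
  ((a & c) | ~d) = 11001100110011001100111111001111
  (((~b | a) | (~c | (~a & (d | ~e)))) & ((a & c) | ~d)) = 11001100110010001100111111001111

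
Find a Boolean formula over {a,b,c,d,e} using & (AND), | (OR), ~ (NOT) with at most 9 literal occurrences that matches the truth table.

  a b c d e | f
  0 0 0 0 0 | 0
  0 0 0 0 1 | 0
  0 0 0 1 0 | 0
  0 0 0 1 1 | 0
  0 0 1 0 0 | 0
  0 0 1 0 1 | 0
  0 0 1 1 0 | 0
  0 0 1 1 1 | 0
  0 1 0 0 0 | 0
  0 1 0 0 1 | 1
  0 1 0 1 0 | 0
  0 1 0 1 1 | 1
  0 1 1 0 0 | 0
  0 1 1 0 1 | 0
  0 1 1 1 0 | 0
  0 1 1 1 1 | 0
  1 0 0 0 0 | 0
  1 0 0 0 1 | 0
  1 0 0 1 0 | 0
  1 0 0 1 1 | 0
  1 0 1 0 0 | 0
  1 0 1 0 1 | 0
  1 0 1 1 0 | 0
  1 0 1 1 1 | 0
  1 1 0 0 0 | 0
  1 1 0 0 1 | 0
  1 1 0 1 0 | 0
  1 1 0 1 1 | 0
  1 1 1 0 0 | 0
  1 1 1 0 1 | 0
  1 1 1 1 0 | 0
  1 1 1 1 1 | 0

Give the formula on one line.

  (a & e) = 00000000000000000101010101010101
  ((a & e) | b) = 00000000111111110101010111111111
  ~a = 11111111111111110000000000000000
  (e & ~a) = 01010101010101010000000000000000
  ~b = 11111111000000001111111100000000
  ~c = 11110000111100001111000011110000
  (~b | ~c) = 11111111111100001111111111110000
  ((e & ~a) & (~b | ~c)) = 01010101010100000000000000000000
  (((a & e) | b) & ((e & ~a) & (~b | ~c))) = 00000000010100000000000000000000

(((a & e) | b) & ((e & ~a) & (~b | ~c)))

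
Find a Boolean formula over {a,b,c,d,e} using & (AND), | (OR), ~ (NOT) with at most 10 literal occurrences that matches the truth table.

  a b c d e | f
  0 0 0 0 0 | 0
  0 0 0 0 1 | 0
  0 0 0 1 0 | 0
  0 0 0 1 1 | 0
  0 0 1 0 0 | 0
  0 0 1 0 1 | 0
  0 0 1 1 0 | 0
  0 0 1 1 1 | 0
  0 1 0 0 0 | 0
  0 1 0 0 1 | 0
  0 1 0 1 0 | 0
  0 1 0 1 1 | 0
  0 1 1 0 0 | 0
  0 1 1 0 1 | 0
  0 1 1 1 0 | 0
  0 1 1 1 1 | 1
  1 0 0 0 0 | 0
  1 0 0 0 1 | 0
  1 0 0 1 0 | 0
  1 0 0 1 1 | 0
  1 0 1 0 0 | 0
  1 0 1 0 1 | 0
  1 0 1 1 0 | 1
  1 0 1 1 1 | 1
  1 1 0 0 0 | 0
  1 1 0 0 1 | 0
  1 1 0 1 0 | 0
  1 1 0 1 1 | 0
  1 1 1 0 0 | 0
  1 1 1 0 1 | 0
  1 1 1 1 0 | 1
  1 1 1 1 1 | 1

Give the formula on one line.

  ~d = 11001100110011001100110011001100
  (e | ~d) = 11011101110111011101110111011101
  (b & (e | ~d)) = 00000000110111010000000011011101
  (~d | a) = 11001100110011001111111111111111
  ((b & (e | ~d)) | (~d | a)) = 11001100110111011111111111111111
  (((b & (e | ~d)) | (~d | a)) & c) = 00001100000011010000111100001111
  (d & (((b & (e | ~d)) | (~d | a)) & c)) = 00000000000000010000001100000011

(d & (((b & (e | ~d)) | (~d | a)) & c))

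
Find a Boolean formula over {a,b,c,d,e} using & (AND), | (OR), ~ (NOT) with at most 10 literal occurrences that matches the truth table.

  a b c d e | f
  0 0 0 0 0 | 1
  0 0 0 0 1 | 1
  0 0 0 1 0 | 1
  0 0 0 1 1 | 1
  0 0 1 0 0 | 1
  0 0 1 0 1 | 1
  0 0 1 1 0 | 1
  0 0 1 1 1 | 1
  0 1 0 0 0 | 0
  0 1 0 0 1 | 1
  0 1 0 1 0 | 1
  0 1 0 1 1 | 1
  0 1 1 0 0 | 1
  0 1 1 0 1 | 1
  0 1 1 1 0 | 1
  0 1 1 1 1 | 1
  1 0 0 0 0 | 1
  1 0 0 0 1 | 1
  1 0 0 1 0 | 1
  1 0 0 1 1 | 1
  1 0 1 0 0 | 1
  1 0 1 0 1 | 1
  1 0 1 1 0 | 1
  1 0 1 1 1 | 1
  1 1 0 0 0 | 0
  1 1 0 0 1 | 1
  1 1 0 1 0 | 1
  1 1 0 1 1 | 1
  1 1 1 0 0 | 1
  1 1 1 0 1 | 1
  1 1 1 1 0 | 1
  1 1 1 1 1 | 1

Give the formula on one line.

  ~a = 11111111111111110000000000000000
  ~d = 11001100110011001100110011001100
  (~d & a) = 00000000000000001100110011001100
  (~a | (~d & a)) = 11111111111111111100110011001100
  ((~a | (~d & a)) & c) = 00001111000011110000110000001100
  ~c = 11110000111100001111000011110000
  (d | e) = 01110111011101110111011101110111
  ~b = 11111111000000001111111100000000
  ((d | e) | ~b) = 11111111011101111111111101110111
  (~c & ((d | e) | ~b)) = 11110000011100001111000001110000
  (((~a | (~d & a)) & c) | (~c & ((d | e) | ~b))) = 11111111011111111111110001111100
  (d | (((~a | (~d & a)) & c) | (~c & ((d | e) | ~b)))) = 11111111011111111111111101111111

(d | (((~a | (~d & a)) & c) | (~c & ((d | e) | ~b))))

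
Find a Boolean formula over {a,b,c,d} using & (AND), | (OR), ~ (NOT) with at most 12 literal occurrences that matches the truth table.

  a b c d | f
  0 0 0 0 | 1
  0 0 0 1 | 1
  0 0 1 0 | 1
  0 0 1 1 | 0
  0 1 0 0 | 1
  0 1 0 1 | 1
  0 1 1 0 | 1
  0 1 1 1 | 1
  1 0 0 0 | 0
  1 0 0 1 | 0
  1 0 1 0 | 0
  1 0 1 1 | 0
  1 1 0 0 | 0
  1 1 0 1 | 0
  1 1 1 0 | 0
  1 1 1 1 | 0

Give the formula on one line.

  ~a = 1111111100000000
  (~a & b) = 0000111100000000
  ~c = 1100110011001100
  (~c & ~a) = 1100110000000000
  (c & ~a) = 0011001100000000
  ((~c & ~a) | (c & ~a)) = 1111111100000000
  ~d = 1010101010101010
  (~a & ~c) = 1100110000000000
  (~d | (~a & ~c)) = 1110111010101010
  (((~c & ~a) | (c & ~a)) & (~d | (~a & ~c))) = 1110111000000000
  ((~a & b) | (((~c & ~a) | (c & ~a)) & (~d | (~a & ~c)))) = 1110111100000000

((~a & b) | (((~c & ~a) | (c & ~a)) & (~d | (~a & ~c))))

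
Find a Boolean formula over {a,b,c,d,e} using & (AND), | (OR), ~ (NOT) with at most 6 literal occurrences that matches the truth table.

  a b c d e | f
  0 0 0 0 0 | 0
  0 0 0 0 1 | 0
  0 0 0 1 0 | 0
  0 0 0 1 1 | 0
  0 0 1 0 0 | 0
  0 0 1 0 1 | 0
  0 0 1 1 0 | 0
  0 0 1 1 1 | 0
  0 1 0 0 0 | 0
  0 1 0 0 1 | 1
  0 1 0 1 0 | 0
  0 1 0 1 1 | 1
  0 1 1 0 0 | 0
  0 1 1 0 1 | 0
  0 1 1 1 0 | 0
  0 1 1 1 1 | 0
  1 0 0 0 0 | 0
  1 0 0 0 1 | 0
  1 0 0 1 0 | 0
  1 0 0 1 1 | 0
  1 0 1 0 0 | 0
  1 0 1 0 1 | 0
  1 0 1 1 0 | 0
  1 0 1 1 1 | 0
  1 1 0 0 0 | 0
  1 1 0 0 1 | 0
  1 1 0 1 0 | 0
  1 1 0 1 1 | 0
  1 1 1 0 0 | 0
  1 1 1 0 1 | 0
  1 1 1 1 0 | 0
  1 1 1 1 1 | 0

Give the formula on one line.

((b & (e & ~c)) & ~a)

  ~c = 11110000111100001111000011110000
  (e & ~c) = 01010000010100000101000001010000
  (b & (e & ~c)) = 00000000010100000000000001010000
  ~a = 11111111111111110000000000000000
  ((b & (e & ~c)) & ~a) = 00000000010100000000000000000000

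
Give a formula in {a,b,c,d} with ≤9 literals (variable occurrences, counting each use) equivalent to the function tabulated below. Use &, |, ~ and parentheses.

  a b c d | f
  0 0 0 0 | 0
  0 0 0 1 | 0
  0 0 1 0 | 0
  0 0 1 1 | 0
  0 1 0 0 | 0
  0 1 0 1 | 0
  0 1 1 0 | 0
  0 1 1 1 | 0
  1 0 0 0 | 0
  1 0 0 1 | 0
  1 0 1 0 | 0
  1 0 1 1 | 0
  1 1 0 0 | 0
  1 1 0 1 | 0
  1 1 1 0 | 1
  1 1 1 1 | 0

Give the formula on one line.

  (b & c) = 0000001100000011
  ~b = 1111000011110000
  (a & ~b) = 0000000011110000
  ~d = 1010101010101010
  ((a & ~b) | ~d) = 1010101011111010
  (b & ((a & ~b) | ~d)) = 0000101000001010
  ~a = 1111111100000000
  (c & ~a) = 0011001100000000
  ((b & ((a & ~b) | ~d)) | (c & ~a)) = 0011101100001010
  (a & ((b & ((a & ~b) | ~d)) | (c & ~a))) = 0000000000001010
  ((b & c) & (a & ((b & ((a & ~b) | ~d)) | (c & ~a)))) = 0000000000000010

((b & c) & (a & ((b & ((a & ~b) | ~d)) | (c & ~a))))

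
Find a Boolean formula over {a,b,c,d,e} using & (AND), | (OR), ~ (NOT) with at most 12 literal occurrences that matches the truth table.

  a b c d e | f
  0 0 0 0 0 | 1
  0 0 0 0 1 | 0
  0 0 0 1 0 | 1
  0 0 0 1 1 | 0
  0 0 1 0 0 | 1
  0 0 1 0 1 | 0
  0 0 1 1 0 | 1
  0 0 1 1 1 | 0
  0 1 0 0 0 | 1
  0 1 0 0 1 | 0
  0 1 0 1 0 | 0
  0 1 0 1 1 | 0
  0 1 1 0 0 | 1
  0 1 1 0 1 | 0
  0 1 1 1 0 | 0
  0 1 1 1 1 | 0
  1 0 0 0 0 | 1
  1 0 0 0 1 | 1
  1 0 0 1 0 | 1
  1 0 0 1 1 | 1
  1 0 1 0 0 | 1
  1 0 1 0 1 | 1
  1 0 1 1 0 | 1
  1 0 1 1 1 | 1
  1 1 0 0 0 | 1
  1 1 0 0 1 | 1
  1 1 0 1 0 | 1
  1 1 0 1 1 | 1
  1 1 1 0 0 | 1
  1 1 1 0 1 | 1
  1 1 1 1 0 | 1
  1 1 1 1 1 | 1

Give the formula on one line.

(a | ((~e & ~a) & (e | (((b & ~d) | (~e & ~b)) | a))))

  ~e = 10101010101010101010101010101010
  ~a = 11111111111111110000000000000000
  (~e & ~a) = 10101010101010100000000000000000
  ~d = 11001100110011001100110011001100
  (b & ~d) = 00000000110011000000000011001100
  ~b = 11111111000000001111111100000000
  (~e & ~b) = 10101010000000001010101000000000
  ((b & ~d) | (~e & ~b)) = 10101010110011001010101011001100
  (((b & ~d) | (~e & ~b)) | a) = 10101010110011001111111111111111
  (e | (((b & ~d) | (~e & ~b)) | a)) = 11111111110111011111111111111111
  ((~e & ~a) & (e | (((b & ~d) | (~e & ~b)) | a))) = 10101010100010000000000000000000
  (a | ((~e & ~a) & (e | (((b & ~d) | (~e & ~b)) | a)))) = 10101010100010001111111111111111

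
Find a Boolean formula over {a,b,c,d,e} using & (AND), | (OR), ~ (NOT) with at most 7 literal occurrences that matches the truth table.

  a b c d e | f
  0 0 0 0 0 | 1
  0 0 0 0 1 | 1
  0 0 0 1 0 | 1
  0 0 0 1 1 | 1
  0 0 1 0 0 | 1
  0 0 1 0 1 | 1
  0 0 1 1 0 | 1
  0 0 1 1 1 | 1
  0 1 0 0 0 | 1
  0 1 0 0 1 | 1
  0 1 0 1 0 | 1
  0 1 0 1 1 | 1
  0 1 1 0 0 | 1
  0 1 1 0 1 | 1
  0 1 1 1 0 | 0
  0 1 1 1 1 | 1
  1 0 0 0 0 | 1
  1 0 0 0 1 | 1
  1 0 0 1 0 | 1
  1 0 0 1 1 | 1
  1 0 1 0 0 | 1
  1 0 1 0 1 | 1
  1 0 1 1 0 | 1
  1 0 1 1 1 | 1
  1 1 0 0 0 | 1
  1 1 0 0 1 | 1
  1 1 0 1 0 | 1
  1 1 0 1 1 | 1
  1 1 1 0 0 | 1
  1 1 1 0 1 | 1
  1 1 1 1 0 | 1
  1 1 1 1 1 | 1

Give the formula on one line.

  ~b = 11111111000000001111111100000000
  ~d = 11001100110011001100110011001100
  (~d | e) = 11011101110111011101110111011101
  (a & c) = 00000000000000000000111100001111
  ~c = 11110000111100001111000011110000
  ((a & c) | ~c) = 11110000111100001111111111111111
  ((~d | e) | ((a & c) | ~c)) = 11111101111111011111111111111111
  (~b | ((~d | e) | ((a & c) | ~c))) = 11111111111111011111111111111111

(~b | ((~d | e) | ((a & c) | ~c)))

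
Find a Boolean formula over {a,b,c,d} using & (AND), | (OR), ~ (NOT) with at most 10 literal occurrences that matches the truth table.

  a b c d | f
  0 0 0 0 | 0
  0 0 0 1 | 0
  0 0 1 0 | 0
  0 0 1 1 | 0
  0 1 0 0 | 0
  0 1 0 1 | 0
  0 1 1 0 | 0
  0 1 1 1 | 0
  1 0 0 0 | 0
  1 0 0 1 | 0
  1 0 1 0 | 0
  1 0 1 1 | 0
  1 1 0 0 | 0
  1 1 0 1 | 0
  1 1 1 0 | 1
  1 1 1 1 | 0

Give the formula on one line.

(((d & (~d | c)) | a) & (((c | d) & b) & (b & ~d)))

  ~d = 1010101010101010
  (~d | c) = 1011101110111011
  (d & (~d | c)) = 0001000100010001
  ((d & (~d | c)) | a) = 0001000111111111
  (c | d) = 0111011101110111
  ((c | d) & b) = 0000011100000111
  (b & ~d) = 0000101000001010
  (((c | d) & b) & (b & ~d)) = 0000001000000010
  (((d & (~d | c)) | a) & (((c | d) & b) & (b & ~d))) = 0000000000000010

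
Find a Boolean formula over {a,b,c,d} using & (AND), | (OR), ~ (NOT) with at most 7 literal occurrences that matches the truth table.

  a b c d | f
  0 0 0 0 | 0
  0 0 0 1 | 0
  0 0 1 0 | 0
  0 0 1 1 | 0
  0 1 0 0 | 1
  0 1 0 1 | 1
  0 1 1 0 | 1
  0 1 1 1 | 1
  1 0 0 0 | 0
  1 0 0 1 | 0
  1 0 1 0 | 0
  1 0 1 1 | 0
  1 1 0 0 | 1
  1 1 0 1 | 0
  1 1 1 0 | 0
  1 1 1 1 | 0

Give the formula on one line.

((b & ~a) | ((b & ~c) & ~d))

  ~a = 1111111100000000
  (b & ~a) = 0000111100000000
  ~c = 1100110011001100
  (b & ~c) = 0000110000001100
  ~d = 1010101010101010
  ((b & ~c) & ~d) = 0000100000001000
  ((b & ~a) | ((b & ~c) & ~d)) = 0000111100001000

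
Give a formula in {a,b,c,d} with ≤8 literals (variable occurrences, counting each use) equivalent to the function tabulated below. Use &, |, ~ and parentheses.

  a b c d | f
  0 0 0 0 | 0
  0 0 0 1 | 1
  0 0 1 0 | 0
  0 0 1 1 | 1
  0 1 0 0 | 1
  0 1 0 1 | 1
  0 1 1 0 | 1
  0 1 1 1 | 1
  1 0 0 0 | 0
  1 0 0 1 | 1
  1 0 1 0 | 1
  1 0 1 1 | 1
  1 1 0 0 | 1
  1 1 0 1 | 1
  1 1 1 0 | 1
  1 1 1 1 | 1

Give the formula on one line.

(d | ((a | b) & ((~c & b) | c)))

  (a | b) = 0000111111111111
  ~c = 1100110011001100
  (~c & b) = 0000110000001100
  ((~c & b) | c) = 0011111100111111
  ((a | b) & ((~c & b) | c)) = 0000111100111111
  (d | ((a | b) & ((~c & b) | c))) = 0101111101111111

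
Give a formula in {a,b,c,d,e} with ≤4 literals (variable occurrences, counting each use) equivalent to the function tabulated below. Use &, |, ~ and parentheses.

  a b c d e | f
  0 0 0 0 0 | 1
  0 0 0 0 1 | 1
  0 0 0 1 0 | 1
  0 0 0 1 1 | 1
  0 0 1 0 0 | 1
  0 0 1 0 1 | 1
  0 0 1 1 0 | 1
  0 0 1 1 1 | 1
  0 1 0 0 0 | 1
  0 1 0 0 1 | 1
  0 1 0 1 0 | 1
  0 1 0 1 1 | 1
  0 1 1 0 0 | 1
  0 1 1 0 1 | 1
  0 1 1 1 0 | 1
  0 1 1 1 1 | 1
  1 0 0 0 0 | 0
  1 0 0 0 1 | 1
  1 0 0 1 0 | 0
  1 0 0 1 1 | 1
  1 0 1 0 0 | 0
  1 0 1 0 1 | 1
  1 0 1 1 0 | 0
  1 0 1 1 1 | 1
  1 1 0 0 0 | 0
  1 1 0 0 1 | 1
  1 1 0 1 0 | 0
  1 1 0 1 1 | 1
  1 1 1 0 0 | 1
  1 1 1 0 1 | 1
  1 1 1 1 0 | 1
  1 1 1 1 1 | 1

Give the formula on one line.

  ~a = 11111111111111110000000000000000
  (e | ~a) = 11111111111111110101010101010101
  (c & b) = 00000000000011110000000000001111
  ((e | ~a) | (c & b)) = 11111111111111110101010101011111

((e | ~a) | (c & b))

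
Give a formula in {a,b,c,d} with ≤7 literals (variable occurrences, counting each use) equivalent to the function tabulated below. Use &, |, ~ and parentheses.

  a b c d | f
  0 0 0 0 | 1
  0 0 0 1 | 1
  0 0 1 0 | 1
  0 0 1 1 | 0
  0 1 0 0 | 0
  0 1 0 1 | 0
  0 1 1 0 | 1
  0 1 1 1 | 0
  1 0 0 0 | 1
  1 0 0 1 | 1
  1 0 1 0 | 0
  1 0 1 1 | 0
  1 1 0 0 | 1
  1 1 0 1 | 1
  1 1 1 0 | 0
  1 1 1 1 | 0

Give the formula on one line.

((~d & (~a & (c | a))) | ((~b | a) & ~c))

  ~d = 1010101010101010
  ~a = 1111111100000000
  (c | a) = 0011001111111111
  (~a & (c | a)) = 0011001100000000
  (~d & (~a & (c | a))) = 0010001000000000
  ~b = 1111000011110000
  (~b | a) = 1111000011111111
  ~c = 1100110011001100
  ((~b | a) & ~c) = 1100000011001100
  ((~d & (~a & (c | a))) | ((~b | a) & ~c)) = 1110001011001100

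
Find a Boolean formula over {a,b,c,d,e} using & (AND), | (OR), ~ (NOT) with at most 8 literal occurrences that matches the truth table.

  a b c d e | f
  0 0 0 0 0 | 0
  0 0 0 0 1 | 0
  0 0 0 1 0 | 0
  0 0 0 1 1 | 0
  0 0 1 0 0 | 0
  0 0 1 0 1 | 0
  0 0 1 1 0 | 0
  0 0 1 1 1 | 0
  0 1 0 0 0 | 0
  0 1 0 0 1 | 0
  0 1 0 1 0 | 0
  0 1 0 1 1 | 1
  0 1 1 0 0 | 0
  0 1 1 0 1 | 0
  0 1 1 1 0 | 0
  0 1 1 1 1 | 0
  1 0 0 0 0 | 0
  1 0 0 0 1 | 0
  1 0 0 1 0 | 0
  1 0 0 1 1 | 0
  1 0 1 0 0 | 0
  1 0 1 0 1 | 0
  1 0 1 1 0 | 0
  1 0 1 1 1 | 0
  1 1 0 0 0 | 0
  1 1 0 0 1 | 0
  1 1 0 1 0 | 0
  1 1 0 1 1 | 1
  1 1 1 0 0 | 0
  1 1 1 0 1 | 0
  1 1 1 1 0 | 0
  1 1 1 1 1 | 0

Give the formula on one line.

  (a & c) = 00000000000000000000111100001111
  (b & d) = 00000000001100110000000000110011
  ((a & c) | (b & d)) = 00000000001100110000111100111111
  ~c = 11110000111100001111000011110000
  (((a & c) | (b & d)) & ~c) = 00000000001100000000000000110000
  (e & d) = 00010001000100010001000100010001
  ((((a & c) | (b & d)) & ~c) & (e & d)) = 00000000000100000000000000010000

((((a & c) | (b & d)) & ~c) & (e & d))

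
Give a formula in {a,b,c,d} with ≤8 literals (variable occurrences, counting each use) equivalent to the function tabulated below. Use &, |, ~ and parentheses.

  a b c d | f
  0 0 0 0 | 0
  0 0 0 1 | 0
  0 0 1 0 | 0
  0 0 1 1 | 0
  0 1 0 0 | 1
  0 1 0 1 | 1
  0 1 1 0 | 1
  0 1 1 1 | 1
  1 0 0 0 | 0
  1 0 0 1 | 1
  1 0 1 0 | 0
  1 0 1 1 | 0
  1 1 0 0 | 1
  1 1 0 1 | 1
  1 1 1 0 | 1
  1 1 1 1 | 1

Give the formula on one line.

(b | ((a | ~d) & (~c & ((a & c) | d))))

  ~d = 1010101010101010
  (a | ~d) = 1010101011111111
  ~c = 1100110011001100
  (a & c) = 0000000000110011
  ((a & c) | d) = 0101010101110111
  (~c & ((a & c) | d)) = 0100010001000100
  ((a | ~d) & (~c & ((a & c) | d))) = 0000000001000100
  (b | ((a | ~d) & (~c & ((a & c) | d)))) = 0000111101001111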